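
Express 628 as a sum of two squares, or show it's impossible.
12² + 22² (a=12, b=22)

Factorization: 628 = 2^2 × 157
By Fermat: n is sum of two squares iff every prime p ≡ 3 (mod 4) appears to even power.
All primes ≡ 3 (mod 4) appear to even power.
Search a = 0, 1, 2, … for 628 - a² a perfect square: first hit at a = 12: 628 - 144 = 484 = 22².
628 = 12² + 22² = 144 + 484 ✓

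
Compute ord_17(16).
2

17 is prime, so ord(16) divides φ(17) = 16.
Divisors of 16: 1, 2, 4, 8, 16.
Repeated squaring: 16^1 ≡ 16, 16^2 ≡ 1, 16^4 ≡ 1, 16^8 ≡ 1, 16^16 ≡ 1 (mod 17).
Test 16^d mod 17 for each divisor d in increasing order:
16^1 ≡ 16
16^2 ≡ 1  ← first divisor giving 1
The order is 2.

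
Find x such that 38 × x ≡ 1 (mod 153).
149

gcd(38, 153) = 1, so the inverse exists.
Extended Euclidean algorithm on (153, 38):
153 = 4 × 38 + 1  ⟹  1 = (1)·153 + (-4)·38
So (-4)·38 ≡ 1 (mod 153), i.e. 38^(-1) ≡ -4 ≡ 149 (mod 153).
Check: 38 × 149 = 5662 ≡ 1 (mod 153)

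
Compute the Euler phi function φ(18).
6

18 = 2 × 3^2
φ(n) = n × ∏(1 - 1/p) for each prime p dividing n
φ(18) = 18 × (1 - 1/2) × (1 - 1/3) = 6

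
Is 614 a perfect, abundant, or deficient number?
deficient

Proper divisors of 614: sum = 1 + 2 + 307 = 310
Since 310 < 614, 614 is deficient.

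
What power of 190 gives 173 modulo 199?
139

Baby-step giant-step with step n = ⌈√199⌉ = 15.
Baby steps 190^j mod 199 (j:value) for j=0..14: 0:1, 1:190, 2:81, 3:67, 4:193, 5:54, 6:111, 7:195, 8:36, 9:74, 10:130, 11:24, 12:182, 13:153, 14:16.
Giant-step multiplier: 190^(-15) ≡ 190^(198-15) = 190^183 ≡ 76 (mod 199).
Giant steps γ_i = 173·76^i mod 199: γ_0=173, γ_1=14, γ_2=69, γ_3=70, γ_4=146, γ_5=151, γ_6=133, γ_7=158, γ_8=68, γ_9=193 (in table at j=4).
x = i·n + j = 9·15 + 4 = 139.
Check: 190^139 ≡ 173 (mod 199).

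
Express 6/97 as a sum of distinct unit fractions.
1/17 + 1/330 + 1/544170

Greedy algorithm:
6/97: ceiling(97/6) = 17, use 1/17
5/1649: ceiling(1649/5) = 330, use 1/330
1/544170: ceiling(544170/1) = 544170, use 1/544170
Result: 6/97 = 1/17 + 1/330 + 1/544170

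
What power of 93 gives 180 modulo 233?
41

Baby-step giant-step with step n = ⌈√233⌉ = 16.
Baby steps 93^j mod 233 (j:value) for j=0..15: 0:1, 1:93, 2:28, 3:41, 4:85, 5:216, 6:50, 7:223, 8:2, 9:186, 10:56, 11:82, 12:170, 13:199, 14:100, 15:213.
Giant-step multiplier: 93^(-16) ≡ 93^(232-16) = 93^216 ≡ 175 (mod 233).
Giant steps γ_i = 180·175^i mod 233: γ_0=180, γ_1=45, γ_2=186 (in table at j=9).
x = i·n + j = 2·16 + 9 = 41.
Check: 93^41 ≡ 180 (mod 233).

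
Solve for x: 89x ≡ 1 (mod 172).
29

gcd(89, 172) = 1, so the inverse exists.
Extended Euclidean algorithm on (172, 89):
172 = 1 × 89 + 83  ⟹  83 = (1)·172 + (-1)·89
89 = 1 × 83 + 6  ⟹  6 = (-1)·172 + (2)·89
83 = 13 × 6 + 5  ⟹  5 = (14)·172 + (-27)·89
6 = 1 × 5 + 1  ⟹  1 = (-15)·172 + (29)·89
So (29)·89 ≡ 1 (mod 172), i.e. 89^(-1) ≡ 29 (mod 172).
Check: 89 × 29 = 2581 ≡ 1 (mod 172)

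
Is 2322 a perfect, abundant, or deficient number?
abundant

Proper divisors of 2322: sum = 1 + 2 + 3 + 6 + 9 + 18 + 27 + 43 + 54 + 86 + 129 + 258 + 387 + 774 + 1161 = 2958
Since 2958 > 2322, 2322 is abundant.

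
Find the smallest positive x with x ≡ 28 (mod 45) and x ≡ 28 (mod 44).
28

Using Chinese Remainder Theorem:
M = 45 × 44 = 1980
M1 = 44, M2 = 45
y1 = 44^(-1) mod 45 = 44
y2 = 45^(-1) mod 44 = 1
x = (28×44×44 + 28×45×1) mod 1980 = 28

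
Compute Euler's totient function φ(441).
252

441 = 3^2 × 7^2
φ(n) = n × ∏(1 - 1/p) for each prime p dividing n
φ(441) = 441 × (1 - 1/3) × (1 - 1/7) = 252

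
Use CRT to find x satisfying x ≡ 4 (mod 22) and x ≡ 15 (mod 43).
488

Using Chinese Remainder Theorem:
M = 22 × 43 = 946
M1 = 43, M2 = 22
y1 = 43^(-1) mod 22 = 21
y2 = 22^(-1) mod 43 = 2
x = (4×43×21 + 15×22×2) mod 946 = 488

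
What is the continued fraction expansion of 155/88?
[1; 1, 3, 5, 4]

Euclidean algorithm steps:
155 = 1 × 88 + 67
88 = 1 × 67 + 21
67 = 3 × 21 + 4
21 = 5 × 4 + 1
4 = 4 × 1 + 0
Continued fraction: [1; 1, 3, 5, 4]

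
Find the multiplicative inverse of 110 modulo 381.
239

gcd(110, 381) = 1, so the inverse exists.
Extended Euclidean algorithm on (381, 110):
381 = 3 × 110 + 51  ⟹  51 = (1)·381 + (-3)·110
110 = 2 × 51 + 8  ⟹  8 = (-2)·381 + (7)·110
51 = 6 × 8 + 3  ⟹  3 = (13)·381 + (-45)·110
8 = 2 × 3 + 2  ⟹  2 = (-28)·381 + (97)·110
3 = 1 × 2 + 1  ⟹  1 = (41)·381 + (-142)·110
So (-142)·110 ≡ 1 (mod 381), i.e. 110^(-1) ≡ -142 ≡ 239 (mod 381).
Check: 110 × 239 = 26290 ≡ 1 (mod 381)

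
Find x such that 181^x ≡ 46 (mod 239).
19

Baby-step giant-step with step n = ⌈√239⌉ = 16.
Baby steps 181^j mod 239 (j:value) for j=0..15: 0:1, 1:181, 2:18, 3:151, 4:85, 5:89, 6:96, 7:168, 8:55, 9:156, 10:34, 11:179, 12:134, 13:115, 14:22, 15:158.
Giant-step multiplier: 181^(-16) ≡ 181^(238-16) = 181^222 ≡ 102 (mod 239).
Giant steps γ_i = 46·102^i mod 239: γ_0=46, γ_1=151 (in table at j=3).
x = i·n + j = 1·16 + 3 = 19.
Check: 181^19 ≡ 46 (mod 239).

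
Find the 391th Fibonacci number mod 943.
772

Matrix identity: Q^n = [[F_(n+1), F_n], [F_n, F_(n-1)]] with Q = [[1,1],[1,0]].
n = 391 = 110000111₂. Square-and-multiply, entries mod 943:
Q^1 = [[1,1],[1,0]]
Q^3 = (Q^1)²·Q = [[3,2],[2,1]]
Q^6 = (Q^3)² = [[13,8],[8,5]]
Q^12 = (Q^6)² = [[233,144],[144,89]]
Q^24 = (Q^12)² = [[528,161],[161,367]]
Q^48 = (Q^24)² = [[116,759],[759,300]]
Q^97 = (Q^48)²·Q = [[1,162],[162,782]]
Q^195 = (Q^97)²·Q = [[325,784],[784,484]]
Q^391 = (Q^195)²·Q = [[389,772],[772,560]]
F_391 mod 943 = Q^391[0][1] = 772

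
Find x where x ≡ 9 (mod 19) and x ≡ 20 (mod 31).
237

Using Chinese Remainder Theorem:
M = 19 × 31 = 589
M1 = 31, M2 = 19
y1 = 31^(-1) mod 19 = 8
y2 = 19^(-1) mod 31 = 18
x = (9×31×8 + 20×19×18) mod 589 = 237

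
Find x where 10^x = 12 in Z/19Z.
3

Baby-step giant-step with step n = ⌈√19⌉ = 5.
Baby steps 10^j mod 19 (j:value) for j=0..4: 0:1, 1:10, 2:5, 3:12, 4:6.
h = 12 is already in the table at j=3, so x = 3.
Check: 10^3 ≡ 12 (mod 19).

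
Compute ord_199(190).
198

199 is prime, so ord(190) divides φ(199) = 198.
Divisors of 198: 1, 2, 3, 6, 9, 11, 18, 22, 33, 66, 99, 198.
Repeated squaring: 190^1 ≡ 190, 190^2 ≡ 81, 190^4 ≡ 193, 190^8 ≡ 36, 190^16 ≡ 102, 190^32 ≡ 56, 190^64 ≡ 151, 190^128 ≡ 115 (mod 199).
Test 190^d mod 199 for each divisor d in increasing order:
190^1 ≡ 190
190^2 ≡ 81
190^3 = 190^2·190^1 ≡ 67
190^6 = 190^4·190^2 ≡ 111
190^9 = 190^8·190^1 ≡ 74
190^11 = 190^8·190^2·190^1 ≡ 24
190^18 = 190^16·190^2 ≡ 103
190^22 = 190^16·190^4·190^2 ≡ 178
190^33 = 190^32·190^1 ≡ 93
190^66 = 190^64·190^2 ≡ 92
190^99 = 190^64·190^32·190^2·190^1 ≡ 198
190^198 = 190^128·190^64·190^4·190^2 ≡ 1  ← first divisor giving 1
The order is 198.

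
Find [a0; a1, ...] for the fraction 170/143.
[1; 5, 3, 2, 1, 2]

Euclidean algorithm steps:
170 = 1 × 143 + 27
143 = 5 × 27 + 8
27 = 3 × 8 + 3
8 = 2 × 3 + 2
3 = 1 × 2 + 1
2 = 2 × 1 + 0
Continued fraction: [1; 5, 3, 2, 1, 2]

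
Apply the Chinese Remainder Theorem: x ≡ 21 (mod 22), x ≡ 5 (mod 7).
131

Using Chinese Remainder Theorem:
M = 22 × 7 = 154
M1 = 7, M2 = 22
y1 = 7^(-1) mod 22 = 19
y2 = 22^(-1) mod 7 = 1
x = (21×7×19 + 5×22×1) mod 154 = 131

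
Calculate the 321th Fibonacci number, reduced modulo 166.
112

Matrix identity: Q^n = [[F_(n+1), F_n], [F_n, F_(n-1)]] with Q = [[1,1],[1,0]].
n = 321 = 101000001₂. Square-and-multiply, entries mod 166:
Q^1 = [[1,1],[1,0]]
Q^2 = (Q^1)² = [[2,1],[1,1]]
Q^5 = (Q^2)²·Q = [[8,5],[5,3]]
Q^10 = (Q^5)² = [[89,55],[55,34]]
Q^20 = (Q^10)² = [[156,125],[125,31]]
Q^40 = (Q^20)² = [[121,135],[135,152]]
Q^80 = (Q^40)² = [[164,3],[3,161]]
Q^160 = (Q^80)² = [[13,145],[145,34]]
Q^321 = (Q^160)²·Q = [[121,112],[112,9]]
F_321 mod 166 = Q^321[0][1] = 112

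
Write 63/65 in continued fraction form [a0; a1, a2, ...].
[0; 1, 31, 2]

Euclidean algorithm steps:
63 = 0 × 65 + 63
65 = 1 × 63 + 2
63 = 31 × 2 + 1
2 = 2 × 1 + 0
Continued fraction: [0; 1, 31, 2]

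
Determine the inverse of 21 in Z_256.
61

gcd(21, 256) = 1, so the inverse exists.
Extended Euclidean algorithm on (256, 21):
256 = 12 × 21 + 4  ⟹  4 = (1)·256 + (-12)·21
21 = 5 × 4 + 1  ⟹  1 = (-5)·256 + (61)·21
So (61)·21 ≡ 1 (mod 256), i.e. 21^(-1) ≡ 61 (mod 256).
Check: 21 × 61 = 1281 ≡ 1 (mod 256)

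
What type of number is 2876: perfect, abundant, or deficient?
deficient

Proper divisors of 2876: sum = 1 + 2 + 4 + 719 + 1438 = 2164
Since 2164 < 2876, 2876 is deficient.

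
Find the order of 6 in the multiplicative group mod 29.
14

29 is prime, so ord(6) divides φ(29) = 28.
Divisors of 28: 1, 2, 4, 7, 14, 28.
Repeated squaring: 6^1 ≡ 6, 6^2 ≡ 7, 6^4 ≡ 20, 6^8 ≡ 23, 6^16 ≡ 7 (mod 29).
Test 6^d mod 29 for each divisor d in increasing order:
6^1 ≡ 6
6^2 ≡ 7
6^4 ≡ 20
6^7 = 6^4·6^2·6^1 ≡ 28
6^14 = 6^8·6^4·6^2 ≡ 1  ← first divisor giving 1
The order is 14.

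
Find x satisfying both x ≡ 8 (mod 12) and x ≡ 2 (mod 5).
32

Using Chinese Remainder Theorem:
M = 12 × 5 = 60
M1 = 5, M2 = 12
y1 = 5^(-1) mod 12 = 5
y2 = 12^(-1) mod 5 = 3
x = (8×5×5 + 2×12×3) mod 60 = 32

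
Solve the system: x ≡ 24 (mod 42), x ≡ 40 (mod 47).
1074

Using Chinese Remainder Theorem:
M = 42 × 47 = 1974
M1 = 47, M2 = 42
y1 = 47^(-1) mod 42 = 17
y2 = 42^(-1) mod 47 = 28
x = (24×47×17 + 40×42×28) mod 1974 = 1074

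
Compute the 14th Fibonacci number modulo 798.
377

Matrix identity: Q^n = [[F_(n+1), F_n], [F_n, F_(n-1)]] with Q = [[1,1],[1,0]].
n = 14 = 1110₂. Square-and-multiply, entries mod 798:
Q^1 = [[1,1],[1,0]]
Q^3 = (Q^1)²·Q = [[3,2],[2,1]]
Q^7 = (Q^3)²·Q = [[21,13],[13,8]]
Q^14 = (Q^7)² = [[610,377],[377,233]]
F_14 mod 798 = Q^14[0][1] = 377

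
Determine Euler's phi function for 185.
144

185 = 5 × 37
φ(n) = n × ∏(1 - 1/p) for each prime p dividing n
φ(185) = 185 × (1 - 1/5) × (1 - 1/37) = 144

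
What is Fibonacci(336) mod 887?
644

Matrix identity: Q^n = [[F_(n+1), F_n], [F_n, F_(n-1)]] with Q = [[1,1],[1,0]].
n = 336 = 101010000₂. Square-and-multiply, entries mod 887:
Q^1 = [[1,1],[1,0]]
Q^2 = (Q^1)² = [[2,1],[1,1]]
Q^5 = (Q^2)²·Q = [[8,5],[5,3]]
Q^10 = (Q^5)² = [[89,55],[55,34]]
Q^21 = (Q^10)²·Q = [[858,302],[302,556]]
Q^42 = (Q^21)² = [[684,381],[381,303]]
Q^84 = (Q^42)² = [[100,846],[846,141]]
Q^168 = (Q^84)² = [[150,763],[763,274]]
Q^336 = (Q^168)² = [[622,644],[644,865]]
F_336 mod 887 = Q^336[0][1] = 644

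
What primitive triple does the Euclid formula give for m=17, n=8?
(225, 272, 353)

Euclid's formula: a = m² - n², b = 2mn, c = m² + n²
m = 17, n = 8
a = 17² - 8² = 289 - 64 = 225
b = 2 × 17 × 8 = 272
c = 17² + 8² = 289 + 64 = 353
Verification: 225² + 272² = 50625 + 73984 = 124609 = 353² ✓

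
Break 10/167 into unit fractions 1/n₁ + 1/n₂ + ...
1/17 + 1/947 + 1/1344267 + 1/3614106190311

Greedy algorithm:
10/167: ceiling(167/10) = 17, use 1/17
3/2839: ceiling(2839/3) = 947, use 1/947
2/2688533: ceiling(2688533/2) = 1344267, use 1/1344267
1/3614106190311: ceiling(3614106190311/1) = 3614106190311, use 1/3614106190311
Result: 10/167 = 1/17 + 1/947 + 1/1344267 + 1/3614106190311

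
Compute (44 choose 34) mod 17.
1

Using Lucas' theorem:
Write n=44 and k=34 in base 17:
n in base 17: [2, 10]
k in base 17: [2, 0]
C(44,34) mod 17 = ∏ C(n_i, k_i) mod 17
Digit binomials (mod 17): C(2,2) = 1; C(10,0) = 1
Product: 1 × 1 = 1 ≡ 1 (mod 17)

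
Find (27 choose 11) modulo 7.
3

Using Lucas' theorem:
Write n=27 and k=11 in base 7:
n in base 7: [3, 6]
k in base 7: [1, 4]
C(27,11) mod 7 = ∏ C(n_i, k_i) mod 7
Digit binomials (mod 7): C(3,1) = 3; C(6,4) = 15 ≡ 1
Product: 3 × 1 = 3 ≡ 3 (mod 7)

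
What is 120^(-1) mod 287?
232

gcd(120, 287) = 1, so the inverse exists.
Extended Euclidean algorithm on (287, 120):
287 = 2 × 120 + 47  ⟹  47 = (1)·287 + (-2)·120
120 = 2 × 47 + 26  ⟹  26 = (-2)·287 + (5)·120
47 = 1 × 26 + 21  ⟹  21 = (3)·287 + (-7)·120
26 = 1 × 21 + 5  ⟹  5 = (-5)·287 + (12)·120
21 = 4 × 5 + 1  ⟹  1 = (23)·287 + (-55)·120
So (-55)·120 ≡ 1 (mod 287), i.e. 120^(-1) ≡ -55 ≡ 232 (mod 287).
Check: 120 × 232 = 27840 ≡ 1 (mod 287)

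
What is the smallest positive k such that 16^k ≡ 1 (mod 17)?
2

17 is prime, so ord(16) divides φ(17) = 16.
Divisors of 16: 1, 2, 4, 8, 16.
Repeated squaring: 16^1 ≡ 16, 16^2 ≡ 1, 16^4 ≡ 1, 16^8 ≡ 1, 16^16 ≡ 1 (mod 17).
Test 16^d mod 17 for each divisor d in increasing order:
16^1 ≡ 16
16^2 ≡ 1  ← first divisor giving 1
The order is 2.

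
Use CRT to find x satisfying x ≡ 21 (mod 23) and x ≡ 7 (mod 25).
182

Using Chinese Remainder Theorem:
M = 23 × 25 = 575
M1 = 25, M2 = 23
y1 = 25^(-1) mod 23 = 12
y2 = 23^(-1) mod 25 = 12
x = (21×25×12 + 7×23×12) mod 575 = 182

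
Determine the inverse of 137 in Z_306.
239

gcd(137, 306) = 1, so the inverse exists.
Extended Euclidean algorithm on (306, 137):
306 = 2 × 137 + 32  ⟹  32 = (1)·306 + (-2)·137
137 = 4 × 32 + 9  ⟹  9 = (-4)·306 + (9)·137
32 = 3 × 9 + 5  ⟹  5 = (13)·306 + (-29)·137
9 = 1 × 5 + 4  ⟹  4 = (-17)·306 + (38)·137
5 = 1 × 4 + 1  ⟹  1 = (30)·306 + (-67)·137
So (-67)·137 ≡ 1 (mod 306), i.e. 137^(-1) ≡ -67 ≡ 239 (mod 306).
Check: 137 × 239 = 32743 ≡ 1 (mod 306)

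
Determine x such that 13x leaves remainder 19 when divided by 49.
x ≡ 9 (mod 49)

gcd(13, 49) = 1, which divides 19, so solutions exist.
Find 13^(-1) mod 49 by the extended Euclidean algorithm:
49 = 3 × 13 + 10  ⟹  10 = (1)·49 + (-3)·13
13 = 1 × 10 + 3  ⟹  3 = (-1)·49 + (4)·13
10 = 3 × 3 + 1  ⟹  1 = (4)·49 + (-15)·13
So (-15)·13 ≡ 1 (mod 49), i.e. 13^(-1) ≡ -15 ≡ 34 (mod 49).
x ≡ 34 × 19 = 646 ≡ 9 (mod 49).
Check: 13 × 9 = 117 ≡ 19 (mod 49).
Unique solution: x ≡ 9 (mod 49)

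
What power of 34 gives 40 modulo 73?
53

Baby-step giant-step with step n = ⌈√73⌉ = 9.
Baby steps 34^j mod 73 (j:value) for j=0..8: 0:1, 1:34, 2:61, 3:30, 4:71, 5:5, 6:24, 7:13, 8:4.
Giant-step multiplier: 34^(-9) ≡ 34^(72-9) = 34^63 ≡ 51 (mod 73).
Giant steps γ_i = 40·51^i mod 73: γ_0=40, γ_1=69, γ_2=15, γ_3=35, γ_4=33, γ_5=4 (in table at j=8).
x = i·n + j = 5·9 + 8 = 53.
Check: 34^53 ≡ 40 (mod 73).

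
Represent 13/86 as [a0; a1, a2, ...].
[0; 6, 1, 1, 1, 1, 2]

Euclidean algorithm steps:
13 = 0 × 86 + 13
86 = 6 × 13 + 8
13 = 1 × 8 + 5
8 = 1 × 5 + 3
5 = 1 × 3 + 2
3 = 1 × 2 + 1
2 = 2 × 1 + 0
Continued fraction: [0; 6, 1, 1, 1, 1, 2]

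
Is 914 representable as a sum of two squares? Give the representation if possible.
17² + 25² (a=17, b=25)

Factorization: 914 = 2 × 457
By Fermat: n is sum of two squares iff every prime p ≡ 3 (mod 4) appears to even power.
All primes ≡ 3 (mod 4) appear to even power.
Search a = 0, 1, 2, … for 914 - a² a perfect square: first hit at a = 17: 914 - 289 = 625 = 25².
914 = 17² + 25² = 289 + 625 ✓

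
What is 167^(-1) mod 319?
149

gcd(167, 319) = 1, so the inverse exists.
Extended Euclidean algorithm on (319, 167):
319 = 1 × 167 + 152  ⟹  152 = (1)·319 + (-1)·167
167 = 1 × 152 + 15  ⟹  15 = (-1)·319 + (2)·167
152 = 10 × 15 + 2  ⟹  2 = (11)·319 + (-21)·167
15 = 7 × 2 + 1  ⟹  1 = (-78)·319 + (149)·167
So (149)·167 ≡ 1 (mod 319), i.e. 167^(-1) ≡ 149 (mod 319).
Check: 167 × 149 = 24883 ≡ 1 (mod 319)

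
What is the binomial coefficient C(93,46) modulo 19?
16

Using Lucas' theorem:
Write n=93 and k=46 in base 19:
n in base 19: [4, 17]
k in base 19: [2, 8]
C(93,46) mod 19 = ∏ C(n_i, k_i) mod 19
Digit binomials (mod 19): C(4,2) = 6; C(17,8) = 24310 ≡ 9
Product: 6 × 9 = 54 ≡ 16 (mod 19)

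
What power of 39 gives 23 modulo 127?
53

Baby-step giant-step with step n = ⌈√127⌉ = 12.
Baby steps 39^j mod 127 (j:value) for j=0..11: 0:1, 1:39, 2:124, 3:10, 4:9, 5:97, 6:100, 7:90, 8:81, 9:111, 10:11, 11:48.
Giant-step multiplier: 39^(-12) ≡ 39^(126-12) = 39^114 ≡ 50 (mod 127).
Giant steps γ_i = 23·50^i mod 127: γ_0=23, γ_1=7, γ_2=96, γ_3=101, γ_4=97 (in table at j=5).
x = i·n + j = 4·12 + 5 = 53.
Check: 39^53 ≡ 23 (mod 127).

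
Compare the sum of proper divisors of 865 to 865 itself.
deficient

Proper divisors of 865: sum = 1 + 5 + 173 = 179
Since 179 < 865, 865 is deficient.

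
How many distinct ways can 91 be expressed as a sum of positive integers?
64112359

p(n) counts ways to write n as a sum of positive integers (order ignored).
Euler's pentagonal recurrence: p(k) = p(k-1) + p(k-2) - p(k-5) - p(k-7) + p(k-12) + p(k-15) - ... (offsets j(3j∓1)/2, signs ++--, p(0)=1, p(<0)=0).
DP table for k = 0..90: p(0)=1, p(1)=1, p(2)=2, p(3)=3, p(4)=5, p(5)=7, p(6)=11, p(7)=15, p(8)=22, p(9)=30, p(10)=42, p(11)=56, p(12)=77, p(13)=101, p(14)=135, p(15)=176, p(16)=231, p(17)=297, p(18)=385, p(19)=490, p(20)=627, p(21)=792, p(22)=1002, p(23)=1255, p(24)=1575, p(25)=1958, p(26)=2436, p(27)=3010, p(28)=3718, p(29)=4565, p(30)=5604, p(31)=6842, p(32)=8349, p(33)=10143, p(34)=12310, p(35)=14883, p(36)=17977, p(37)=21637, p(38)=26015, p(39)=31185, p(40)=37338, p(41)=44583, p(42)=53174, p(43)=63261, p(44)=75175, p(45)=89134, p(46)=105558, p(47)=124754, p(48)=147273, p(49)=173525, p(50)=204226, p(51)=239943, p(52)=281589, p(53)=329931, p(54)=386155, p(55)=451276, p(56)=526823, p(57)=614154, p(58)=715220, p(59)=831820, p(60)=966467, p(61)=1121505, p(62)=1300156, p(63)=1505499, p(64)=1741630, p(65)=2012558, p(66)=2323520, p(67)=2679689, p(68)=3087735, p(69)=3554345, p(70)=4087968, p(71)=4697205, p(72)=5392783, p(73)=6185689, p(74)=7089500, p(75)=8118264, p(76)=9289091, p(77)=10619863, p(78)=12132164, p(79)=13848650, p(80)=15796476, p(81)=18004327, p(82)=20506255, p(83)=23338469, p(84)=26543660, p(85)=30167357, p(86)=34262962, p(87)=38887673, p(88)=44108109, p(89)=49995925, p(90)=56634173.
Final step: p(91) = p(90) + p(89) - p(86) - p(84) + p(79) + p(76) - p(69) - p(65) + p(56) + p(51) - p(40) - p(34) + p(21) + p(14)
= 56634173 + 49995925 - 34262962 - 26543660 + 13848650 + 9289091 - 3554345 - 2012558 + 526823 + 239943 - 37338 - 12310 + 792 + 135
= 64112359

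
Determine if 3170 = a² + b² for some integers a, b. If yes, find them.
19² + 53² (a=19, b=53)

Factorization: 3170 = 2 × 5 × 317
By Fermat: n is sum of two squares iff every prime p ≡ 3 (mod 4) appears to even power.
All primes ≡ 3 (mod 4) appear to even power.
Search a = 0, 1, 2, … for 3170 - a² a perfect square: first hit at a = 19: 3170 - 361 = 2809 = 53².
3170 = 19² + 53² = 361 + 2809 ✓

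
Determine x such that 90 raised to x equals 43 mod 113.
79

Baby-step giant-step with step n = ⌈√113⌉ = 11.
Baby steps 90^j mod 113 (j:value) for j=0..10: 0:1, 1:90, 2:77, 3:37, 4:53, 5:24, 6:13, 7:40, 8:97, 9:29, 10:11.
Giant-step multiplier: 90^(-11) ≡ 90^(112-11) = 90^101 ≡ 46 (mod 113).
Giant steps γ_i = 43·46^i mod 113: γ_0=43, γ_1=57, γ_2=23, γ_3=41, γ_4=78, γ_5=85, γ_6=68, γ_7=77 (in table at j=2).
x = i·n + j = 7·11 + 2 = 79.
Check: 90^79 ≡ 43 (mod 113).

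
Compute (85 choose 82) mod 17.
0

Using Lucas' theorem:
Write n=85 and k=82 in base 17:
n in base 17: [5, 0]
k in base 17: [4, 14]
C(85,82) mod 17 = ∏ C(n_i, k_i) mod 17
Digit binomials (mod 17): C(5,4) = 5; C(0,14) = 0 (k_i > n_i)
Product: 5 × 0 = 0 ≡ 0 (mod 17)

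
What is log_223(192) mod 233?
17

Baby-step giant-step with step n = ⌈√233⌉ = 16.
Baby steps 223^j mod 233 (j:value) for j=0..15: 0:1, 1:223, 2:100, 3:165, 4:214, 5:190, 6:197, 7:127, 8:128, 9:118, 10:218, 11:150, 12:131, 13:88, 14:52, 15:179.
Giant-step multiplier: 223^(-16) ≡ 223^(232-16) = 223^216 ≡ 148 (mod 233).
Giant steps γ_i = 192·148^i mod 233: γ_0=192, γ_1=223 (in table at j=1).
x = i·n + j = 1·16 + 1 = 17.
Check: 223^17 ≡ 192 (mod 233).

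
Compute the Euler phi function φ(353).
352

353 = 353
φ(n) = n × ∏(1 - 1/p) for each prime p dividing n
φ(353) = 353 × (1 - 1/353) = 352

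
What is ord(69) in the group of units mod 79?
26

79 is prime, so ord(69) divides φ(79) = 78.
Divisors of 78: 1, 2, 3, 6, 13, 26, 39, 78.
Repeated squaring: 69^1 ≡ 69, 69^2 ≡ 21, 69^4 ≡ 46, 69^8 ≡ 62, 69^16 ≡ 52, 69^32 ≡ 18, 69^64 ≡ 8 (mod 79).
Test 69^d mod 79 for each divisor d in increasing order:
69^1 ≡ 69
69^2 ≡ 21
69^3 = 69^2·69^1 ≡ 27
69^6 = 69^4·69^2 ≡ 18
69^13 = 69^8·69^4·69^1 ≡ 78
69^26 = 69^16·69^8·69^2 ≡ 1  ← first divisor giving 1
The order is 26.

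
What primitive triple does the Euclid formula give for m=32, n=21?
(583, 1344, 1465)

Euclid's formula: a = m² - n², b = 2mn, c = m² + n²
m = 32, n = 21
a = 32² - 21² = 1024 - 441 = 583
b = 2 × 32 × 21 = 1344
c = 32² + 21² = 1024 + 441 = 1465
Verification: 583² + 1344² = 339889 + 1806336 = 2146225 = 1465² ✓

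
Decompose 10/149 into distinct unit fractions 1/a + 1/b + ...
1/15 + 1/2235

Greedy algorithm:
10/149: ceiling(149/10) = 15, use 1/15
1/2235: ceiling(2235/1) = 2235, use 1/2235
Result: 10/149 = 1/15 + 1/2235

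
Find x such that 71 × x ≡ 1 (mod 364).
323

gcd(71, 364) = 1, so the inverse exists.
Extended Euclidean algorithm on (364, 71):
364 = 5 × 71 + 9  ⟹  9 = (1)·364 + (-5)·71
71 = 7 × 9 + 8  ⟹  8 = (-7)·364 + (36)·71
9 = 1 × 8 + 1  ⟹  1 = (8)·364 + (-41)·71
So (-41)·71 ≡ 1 (mod 364), i.e. 71^(-1) ≡ -41 ≡ 323 (mod 364).
Check: 71 × 323 = 22933 ≡ 1 (mod 364)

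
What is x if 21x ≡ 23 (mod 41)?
x ≡ 5 (mod 41)

gcd(21, 41) = 1, which divides 23, so solutions exist.
Find 21^(-1) mod 41 by the extended Euclidean algorithm:
41 = 1 × 21 + 20  ⟹  20 = (1)·41 + (-1)·21
21 = 1 × 20 + 1  ⟹  1 = (-1)·41 + (2)·21
So (2)·21 ≡ 1 (mod 41), i.e. 21^(-1) ≡ 2 (mod 41).
x ≡ 2 × 23 = 46 ≡ 5 (mod 41).
Check: 21 × 5 = 105 ≡ 23 (mod 41).
Unique solution: x ≡ 5 (mod 41)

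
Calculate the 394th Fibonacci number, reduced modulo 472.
151

Matrix identity: Q^n = [[F_(n+1), F_n], [F_n, F_(n-1)]] with Q = [[1,1],[1,0]].
n = 394 = 110001010₂. Square-and-multiply, entries mod 472:
Q^1 = [[1,1],[1,0]]
Q^3 = (Q^1)²·Q = [[3,2],[2,1]]
Q^6 = (Q^3)² = [[13,8],[8,5]]
Q^12 = (Q^6)² = [[233,144],[144,89]]
Q^24 = (Q^12)² = [[449,112],[112,337]]
Q^49 = (Q^24)²·Q = [[97,329],[329,240]]
Q^98 = (Q^49)² = [[122,425],[425,169]]
Q^197 = (Q^98)²·Q = [[112,101],[101,11]]
Q^394 = (Q^197)² = [[89,151],[151,410]]
F_394 mod 472 = Q^394[0][1] = 151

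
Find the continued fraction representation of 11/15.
[0; 1, 2, 1, 3]

Euclidean algorithm steps:
11 = 0 × 15 + 11
15 = 1 × 11 + 4
11 = 2 × 4 + 3
4 = 1 × 3 + 1
3 = 3 × 1 + 0
Continued fraction: [0; 1, 2, 1, 3]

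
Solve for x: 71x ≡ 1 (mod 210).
71

gcd(71, 210) = 1, so the inverse exists.
Extended Euclidean algorithm on (210, 71):
210 = 2 × 71 + 68  ⟹  68 = (1)·210 + (-2)·71
71 = 1 × 68 + 3  ⟹  3 = (-1)·210 + (3)·71
68 = 22 × 3 + 2  ⟹  2 = (23)·210 + (-68)·71
3 = 1 × 2 + 1  ⟹  1 = (-24)·210 + (71)·71
So (71)·71 ≡ 1 (mod 210), i.e. 71^(-1) ≡ 71 (mod 210).
Check: 71 × 71 = 5041 ≡ 1 (mod 210)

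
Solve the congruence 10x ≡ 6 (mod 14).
x ≡ 2 (mod 7)

gcd(10, 14) = 2, which divides 6, so solutions exist.
Divide through by 2: 5x ≡ 3 (mod 7).
Find 5^(-1) mod 7 by the extended Euclidean algorithm:
7 = 1 × 5 + 2  ⟹  2 = (1)·7 + (-1)·5
5 = 2 × 2 + 1  ⟹  1 = (-2)·7 + (3)·5
So (3)·5 ≡ 1 (mod 7), i.e. 5^(-1) ≡ 3 (mod 7).
x ≡ 3 × 3 = 9 ≡ 2 (mod 7).
Check: 10 × 2 = 20 ≡ 6 (mod 14).
x ≡ 2 (mod 7), giving 2 solutions mod 14.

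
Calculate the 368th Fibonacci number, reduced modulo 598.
393

Matrix identity: Q^n = [[F_(n+1), F_n], [F_n, F_(n-1)]] with Q = [[1,1],[1,0]].
n = 368 = 101110000₂. Square-and-multiply, entries mod 598:
Q^1 = [[1,1],[1,0]]
Q^2 = (Q^1)² = [[2,1],[1,1]]
Q^5 = (Q^2)²·Q = [[8,5],[5,3]]
Q^11 = (Q^5)²·Q = [[144,89],[89,55]]
Q^23 = (Q^11)²·Q = [[322,551],[551,369]]
Q^46 = (Q^23)² = [[47,413],[413,232]]
Q^92 = (Q^46)² = [[554,411],[411,143]]
Q^184 = (Q^92)² = [[427,25],[25,402]]
Q^368 = (Q^184)² = [[564,393],[393,171]]
F_368 mod 598 = Q^368[0][1] = 393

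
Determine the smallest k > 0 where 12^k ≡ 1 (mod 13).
2

13 is prime, so ord(12) divides φ(13) = 12.
Divisors of 12: 1, 2, 3, 4, 6, 12.
Repeated squaring: 12^1 ≡ 12, 12^2 ≡ 1, 12^4 ≡ 1, 12^8 ≡ 1 (mod 13).
Test 12^d mod 13 for each divisor d in increasing order:
12^1 ≡ 12
12^2 ≡ 1  ← first divisor giving 1
The order is 2.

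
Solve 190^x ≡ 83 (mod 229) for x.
4

Baby-step giant-step with step n = ⌈√229⌉ = 16.
Baby steps 190^j mod 229 (j:value) for j=0..15: 0:1, 1:190, 2:147, 3:221, 4:83, 5:198, 6:64, 7:23, 8:19, 9:175, 10:45, 11:77, 12:203, 13:98, 14:71, 15:208.
h = 83 is already in the table at j=4, so x = 4.
Check: 190^4 ≡ 83 (mod 229).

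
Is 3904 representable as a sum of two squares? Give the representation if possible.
40² + 48² (a=40, b=48)

Factorization: 3904 = 2^6 × 61
By Fermat: n is sum of two squares iff every prime p ≡ 3 (mod 4) appears to even power.
All primes ≡ 3 (mod 4) appear to even power.
Search a = 0, 1, 2, … for 3904 - a² a perfect square: first hit at a = 40: 3904 - 1600 = 2304 = 48².
3904 = 40² + 48² = 1600 + 2304 ✓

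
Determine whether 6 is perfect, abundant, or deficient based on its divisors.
perfect

Proper divisors of 6: sum = 1 + 2 + 3 = 6
Since 6 = 6, 6 is perfect.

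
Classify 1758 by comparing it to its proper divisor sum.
abundant

Proper divisors of 1758: sum = 1 + 2 + 3 + 6 + 293 + 586 + 879 = 1770
Since 1770 > 1758, 1758 is abundant.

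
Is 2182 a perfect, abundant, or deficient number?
deficient

Proper divisors of 2182: sum = 1 + 2 + 1091 = 1094
Since 1094 < 2182, 2182 is deficient.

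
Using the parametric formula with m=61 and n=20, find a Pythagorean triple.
(3321, 2440, 4121)

Euclid's formula: a = m² - n², b = 2mn, c = m² + n²
m = 61, n = 20
a = 61² - 20² = 3721 - 400 = 3321
b = 2 × 61 × 20 = 2440
c = 61² + 20² = 3721 + 400 = 4121
Verification: 3321² + 2440² = 11029041 + 5953600 = 16982641 = 4121² ✓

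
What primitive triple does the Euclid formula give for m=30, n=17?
(611, 1020, 1189)

Euclid's formula: a = m² - n², b = 2mn, c = m² + n²
m = 30, n = 17
a = 30² - 17² = 900 - 289 = 611
b = 2 × 30 × 17 = 1020
c = 30² + 17² = 900 + 289 = 1189
Verification: 611² + 1020² = 373321 + 1040400 = 1413721 = 1189² ✓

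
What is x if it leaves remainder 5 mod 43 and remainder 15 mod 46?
521

Using Chinese Remainder Theorem:
M = 43 × 46 = 1978
M1 = 46, M2 = 43
y1 = 46^(-1) mod 43 = 29
y2 = 43^(-1) mod 46 = 15
x = (5×46×29 + 15×43×15) mod 1978 = 521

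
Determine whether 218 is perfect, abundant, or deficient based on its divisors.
deficient

Proper divisors of 218: sum = 1 + 2 + 109 = 112
Since 112 < 218, 218 is deficient.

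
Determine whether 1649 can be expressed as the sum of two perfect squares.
7² + 40² (a=7, b=40)

Factorization: 1649 = 17 × 97
By Fermat: n is sum of two squares iff every prime p ≡ 3 (mod 4) appears to even power.
All primes ≡ 3 (mod 4) appear to even power.
Search a = 0, 1, 2, … for 1649 - a² a perfect square: first hit at a = 7: 1649 - 49 = 1600 = 40².
1649 = 7² + 40² = 49 + 1600 ✓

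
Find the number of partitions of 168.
228204732751

p(n) counts ways to write n as a sum of positive integers (order ignored).
Euler's pentagonal recurrence: p(k) = p(k-1) + p(k-2) - p(k-5) - p(k-7) + p(k-12) + p(k-15) - ... (offsets j(3j∓1)/2, signs ++--, p(0)=1, p(<0)=0).
DP table for k = 0..167: p(0)=1, p(1)=1, p(2)=2, p(3)=3, p(4)=5, p(5)=7, p(6)=11, p(7)=15, p(8)=22, p(9)=30, p(10)=42, p(11)=56, p(12)=77, p(13)=101, p(14)=135, p(15)=176, p(16)=231, p(17)=297, p(18)=385, p(19)=490, p(20)=627, p(21)=792, p(22)=1002, p(23)=1255, p(24)=1575, p(25)=1958, p(26)=2436, p(27)=3010, p(28)=3718, p(29)=4565, p(30)=5604, p(31)=6842, p(32)=8349, p(33)=10143, p(34)=12310, p(35)=14883, p(36)=17977, p(37)=21637, p(38)=26015, p(39)=31185, p(40)=37338, p(41)=44583, p(42)=53174, p(43)=63261, p(44)=75175, p(45)=89134, p(46)=105558, p(47)=124754, p(48)=147273, p(49)=173525, p(50)=204226, p(51)=239943, p(52)=281589, p(53)=329931, p(54)=386155, p(55)=451276, p(56)=526823, p(57)=614154, p(58)=715220, p(59)=831820, p(60)=966467, p(61)=1121505, p(62)=1300156, p(63)=1505499, p(64)=1741630, p(65)=2012558, p(66)=2323520, p(67)=2679689, p(68)=3087735, p(69)=3554345, p(70)=4087968, p(71)=4697205, p(72)=5392783, p(73)=6185689, p(74)=7089500, p(75)=8118264, p(76)=9289091, p(77)=10619863, p(78)=12132164, p(79)=13848650, p(80)=15796476, p(81)=18004327, p(82)=20506255, p(83)=23338469, p(84)=26543660, p(85)=30167357, p(86)=34262962, p(87)=38887673, p(88)=44108109, p(89)=49995925, p(90)=56634173, p(91)=64112359, p(92)=72533807, p(93)=82010177, p(94)=92669720, p(95)=104651419, p(96)=118114304, p(97)=133230930, p(98)=150198136, p(99)=169229875, p(100)=190569292, p(101)=214481126, p(102)=241265379, p(103)=271248950, p(104)=304801365, p(105)=342325709, p(106)=384276336, p(107)=431149389, p(108)=483502844, p(109)=541946240, p(110)=607163746, p(111)=679903203, p(112)=761002156, p(113)=851376628, p(114)=952050665, p(115)=1064144451, p(116)=1188908248, p(117)=1327710076, p(118)=1482074143, p(119)=1653668665, p(120)=1844349560, p(121)=2056148051, p(122)=2291320912, p(123)=2552338241, p(124)=2841940500, p(125)=3163127352, p(126)=3519222692, p(127)=3913864295, p(128)=4351078600, p(129)=4835271870, p(130)=5371315400, p(131)=5964539504, p(132)=6620830889, p(133)=7346629512, p(134)=8149040695, p(135)=9035836076, p(136)=10015581680, p(137)=11097645016, p(138)=12292341831, p(139)=13610949895, p(140)=15065878135, p(141)=16670689208, p(142)=18440293320, p(143)=20390982757, p(144)=22540654445, p(145)=24908858009, p(146)=27517052599, p(147)=30388671978, p(148)=33549419497, p(149)=37027355200, p(150)=40853235313, p(151)=45060624582, p(152)=49686288421, p(153)=54770336324, p(154)=60356673280, p(155)=66493182097, p(156)=73232243759, p(157)=80630964769, p(158)=88751778802, p(159)=97662728555, p(160)=107438159466, p(161)=118159068427, p(162)=129913904637, p(163)=142798995930, p(164)=156919475295, p(165)=172389800255, p(166)=189334822579, p(167)=207890420102.
Final step: p(168) = p(167) + p(166) - p(163) - p(161) + p(156) + p(153) - p(146) - p(142) + p(133) + p(128) - p(117) - p(111) + p(98) + p(91) - p(76) - p(68) + p(51) + p(42) - p(23) - p(13)
= 207890420102 + 189334822579 - 142798995930 - 118159068427 + 73232243759 + 54770336324 - 27517052599 - 18440293320 + 7346629512 + 4351078600 - 1327710076 - 679903203 + 150198136 + 64112359 - 9289091 - 3087735 + 239943 + 53174 - 1255 - 101
= 228204732751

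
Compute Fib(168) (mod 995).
576

Matrix identity: Q^n = [[F_(n+1), F_n], [F_n, F_(n-1)]] with Q = [[1,1],[1,0]].
n = 168 = 10101000₂. Square-and-multiply, entries mod 995:
Q^1 = [[1,1],[1,0]]
Q^2 = (Q^1)² = [[2,1],[1,1]]
Q^5 = (Q^2)²·Q = [[8,5],[5,3]]
Q^10 = (Q^5)² = [[89,55],[55,34]]
Q^21 = (Q^10)²·Q = [[796,1],[1,795]]
Q^42 = (Q^21)² = [[797,596],[596,201]]
Q^84 = (Q^42)² = [[400,793],[793,602]]
Q^168 = (Q^84)² = [[809,576],[576,233]]
F_168 mod 995 = Q^168[0][1] = 576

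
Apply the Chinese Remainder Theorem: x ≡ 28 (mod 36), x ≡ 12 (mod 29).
244

Using Chinese Remainder Theorem:
M = 36 × 29 = 1044
M1 = 29, M2 = 36
y1 = 29^(-1) mod 36 = 5
y2 = 36^(-1) mod 29 = 25
x = (28×29×5 + 12×36×25) mod 1044 = 244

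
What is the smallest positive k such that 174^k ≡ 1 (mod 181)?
12

181 is prime, so ord(174) divides φ(181) = 180.
Divisors of 180: 1, 2, 3, 4, 5, 6, 9, 10, 12, 15, 18, 20, 30, 36, 45, 60, 90, 180.
Repeated squaring: 174^1 ≡ 174, 174^2 ≡ 49, 174^4 ≡ 48, 174^8 ≡ 132, 174^16 ≡ 48, 174^32 ≡ 132, 174^64 ≡ 48, 174^128 ≡ 132 (mod 181).
Test 174^d mod 181 for each divisor d in increasing order:
174^1 ≡ 174
174^2 ≡ 49
174^3 = 174^2·174^1 ≡ 19
174^4 ≡ 48
174^5 = 174^4·174^1 ≡ 26
174^6 = 174^4·174^2 ≡ 180
174^9 = 174^8·174^1 ≡ 162
174^10 = 174^8·174^2 ≡ 133
174^12 = 174^8·174^4 ≡ 1  ← first divisor giving 1
The order is 12.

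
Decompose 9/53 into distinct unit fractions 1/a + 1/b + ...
1/6 + 1/318

Greedy algorithm:
9/53: ceiling(53/9) = 6, use 1/6
1/318: ceiling(318/1) = 318, use 1/318
Result: 9/53 = 1/6 + 1/318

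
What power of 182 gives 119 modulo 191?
167

Baby-step giant-step with step n = ⌈√191⌉ = 14.
Baby steps 182^j mod 191 (j:value) for j=0..13: 0:1, 1:182, 2:81, 3:35, 4:67, 5:161, 6:79, 7:53, 8:96, 9:91, 10:136, 11:113, 12:129, 13:176.
Giant-step multiplier: 182^(-14) ≡ 182^(190-14) = 182^176 ≡ 133 (mod 191).
Giant steps γ_i = 119·133^i mod 191: γ_0=119, γ_1=165, γ_2=171, γ_3=14, γ_4=143, γ_5=110, γ_6=114, γ_7=73, γ_8=159, γ_9=137, γ_10=76, γ_11=176 (in table at j=13).
x = i·n + j = 11·14 + 13 = 167.
Check: 182^167 ≡ 119 (mod 191).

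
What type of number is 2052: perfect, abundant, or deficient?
abundant

Proper divisors of 2052: sum = 1 + 2 + 3 + 4 + 6 + 9 + 12 + 18 + ... + 342 + 513 + 684 + 1026 (23 divisors) = 3548
Since 3548 > 2052, 2052 is abundant.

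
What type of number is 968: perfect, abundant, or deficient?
abundant

Proper divisors of 968: sum = 1 + 2 + 4 + 8 + 11 + 22 + 44 + 88 + 121 + 242 + 484 = 1027
Since 1027 > 968, 968 is abundant.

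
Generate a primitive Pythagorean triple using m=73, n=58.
(1965, 8468, 8693)

Euclid's formula: a = m² - n², b = 2mn, c = m² + n²
m = 73, n = 58
a = 73² - 58² = 5329 - 3364 = 1965
b = 2 × 73 × 58 = 8468
c = 73² + 58² = 5329 + 3364 = 8693
Verification: 1965² + 8468² = 3861225 + 71707024 = 75568249 = 8693² ✓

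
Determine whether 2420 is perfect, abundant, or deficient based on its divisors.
abundant

Proper divisors of 2420: sum = 1 + 2 + 4 + 5 + 10 + 11 + 20 + 22 + ... + 242 + 484 + 605 + 1210 (17 divisors) = 3166
Since 3166 > 2420, 2420 is abundant.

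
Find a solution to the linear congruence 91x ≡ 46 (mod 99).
x ≡ 19 (mod 99)

gcd(91, 99) = 1, which divides 46, so solutions exist.
Find 91^(-1) mod 99 by the extended Euclidean algorithm:
99 = 1 × 91 + 8  ⟹  8 = (1)·99 + (-1)·91
91 = 11 × 8 + 3  ⟹  3 = (-11)·99 + (12)·91
8 = 2 × 3 + 2  ⟹  2 = (23)·99 + (-25)·91
3 = 1 × 2 + 1  ⟹  1 = (-34)·99 + (37)·91
So (37)·91 ≡ 1 (mod 99), i.e. 91^(-1) ≡ 37 (mod 99).
x ≡ 37 × 46 = 1702 ≡ 19 (mod 99).
Check: 91 × 19 = 1729 ≡ 46 (mod 99).
Unique solution: x ≡ 19 (mod 99)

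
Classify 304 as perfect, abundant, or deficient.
abundant

Proper divisors of 304: sum = 1 + 2 + 4 + 8 + 16 + 19 + 38 + 76 + 152 = 316
Since 316 > 304, 304 is abundant.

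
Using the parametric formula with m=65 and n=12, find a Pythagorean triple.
(4081, 1560, 4369)

Euclid's formula: a = m² - n², b = 2mn, c = m² + n²
m = 65, n = 12
a = 65² - 12² = 4225 - 144 = 4081
b = 2 × 65 × 12 = 1560
c = 65² + 12² = 4225 + 144 = 4369
Verification: 4081² + 1560² = 16654561 + 2433600 = 19088161 = 4369² ✓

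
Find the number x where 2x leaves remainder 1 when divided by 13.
7

gcd(2, 13) = 1, so the inverse exists.
Extended Euclidean algorithm on (13, 2):
13 = 6 × 2 + 1  ⟹  1 = (1)·13 + (-6)·2
So (-6)·2 ≡ 1 (mod 13), i.e. 2^(-1) ≡ -6 ≡ 7 (mod 13).
Check: 2 × 7 = 14 ≡ 1 (mod 13)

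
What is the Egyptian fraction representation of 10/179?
1/18 + 1/3222

Greedy algorithm:
10/179: ceiling(179/10) = 18, use 1/18
1/3222: ceiling(3222/1) = 3222, use 1/3222
Result: 10/179 = 1/18 + 1/3222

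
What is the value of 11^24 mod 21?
1

Repeated squaring. Binary of 24 = 11000.
11^1 ≡ 11 (mod 21); 11^2 ≡ 16 (mod 21); 11^4 ≡ 4 (mod 21); 11^8 ≡ 16 (mod 21); 11^16 ≡ 4 (mod 21)
11^24 = 11^8 × 11^16 ≡ 1 (mod 21)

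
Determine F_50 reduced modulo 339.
82

Matrix identity: Q^n = [[F_(n+1), F_n], [F_n, F_(n-1)]] with Q = [[1,1],[1,0]].
n = 50 = 110010₂. Square-and-multiply, entries mod 339:
Q^1 = [[1,1],[1,0]]
Q^3 = (Q^1)²·Q = [[3,2],[2,1]]
Q^6 = (Q^3)² = [[13,8],[8,5]]
Q^12 = (Q^6)² = [[233,144],[144,89]]
Q^25 = (Q^12)²·Q = [[31,106],[106,264]]
Q^50 = (Q^25)² = [[332,82],[82,250]]
F_50 mod 339 = Q^50[0][1] = 82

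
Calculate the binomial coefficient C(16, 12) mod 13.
0

Using Lucas' theorem:
Write n=16 and k=12 in base 13:
n in base 13: [1, 3]
k in base 13: [0, 12]
C(16,12) mod 13 = ∏ C(n_i, k_i) mod 13
Digit binomials (mod 13): C(1,0) = 1; C(3,12) = 0 (k_i > n_i)
Product: 1 × 0 = 0 ≡ 0 (mod 13)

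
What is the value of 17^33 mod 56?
41

Repeated squaring. Binary of 33 = 100001.
17^1 ≡ 17 (mod 56); 17^2 ≡ 9 (mod 56); 17^4 ≡ 25 (mod 56); 17^8 ≡ 9 (mod 56); 17^16 ≡ 25 (mod 56); 17^32 ≡ 9 (mod 56)
17^33 = 17^1 × 17^32 ≡ 41 (mod 56)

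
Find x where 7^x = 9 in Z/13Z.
4

Baby-step giant-step with step n = ⌈√13⌉ = 4.
Baby steps 7^j mod 13 (j:value) for j=0..3: 0:1, 1:7, 2:10, 3:5.
Giant-step multiplier: 7^(-4) ≡ 7^(12-4) = 7^8 ≡ 3 (mod 13).
Giant steps γ_i = 9·3^i mod 13: γ_0=9, γ_1=1 (in table at j=0).
x = i·n + j = 1·4 + 0 = 4.
Check: 7^4 ≡ 9 (mod 13).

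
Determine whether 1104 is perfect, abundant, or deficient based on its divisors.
abundant

Proper divisors of 1104: sum = 1 + 2 + 3 + 4 + 6 + 8 + 12 + 16 + ... + 184 + 276 + 368 + 552 (19 divisors) = 1872
Since 1872 > 1104, 1104 is abundant.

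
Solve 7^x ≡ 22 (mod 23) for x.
11

Baby-step giant-step with step n = ⌈√23⌉ = 5.
Baby steps 7^j mod 23 (j:value) for j=0..4: 0:1, 1:7, 2:3, 3:21, 4:9.
Giant-step multiplier: 7^(-5) ≡ 7^(22-5) = 7^17 ≡ 19 (mod 23).
Giant steps γ_i = 22·19^i mod 23: γ_0=22, γ_1=4, γ_2=7 (in table at j=1).
x = i·n + j = 2·5 + 1 = 11.
Check: 7^11 ≡ 22 (mod 23).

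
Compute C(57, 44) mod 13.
4

Using Lucas' theorem:
Write n=57 and k=44 in base 13:
n in base 13: [4, 5]
k in base 13: [3, 5]
C(57,44) mod 13 = ∏ C(n_i, k_i) mod 13
Digit binomials (mod 13): C(4,3) = 4; C(5,5) = 1
Product: 4 × 1 = 4 ≡ 4 (mod 13)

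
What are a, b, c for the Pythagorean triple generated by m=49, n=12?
(2257, 1176, 2545)

Euclid's formula: a = m² - n², b = 2mn, c = m² + n²
m = 49, n = 12
a = 49² - 12² = 2401 - 144 = 2257
b = 2 × 49 × 12 = 1176
c = 49² + 12² = 2401 + 144 = 2545
Verification: 2257² + 1176² = 5094049 + 1382976 = 6477025 = 2545² ✓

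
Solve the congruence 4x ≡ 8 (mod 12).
x ≡ 2 (mod 3)

gcd(4, 12) = 4, which divides 8, so solutions exist.
Divide through by 4: x ≡ 2 (mod 3).
The coefficient of x is now 1, so x ≡ 2 (mod 3).
Check: 4 × 2 = 8 ≡ 8 (mod 12).
x ≡ 2 (mod 3), giving 4 solutions mod 12.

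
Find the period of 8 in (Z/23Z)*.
11

23 is prime, so ord(8) divides φ(23) = 22.
Divisors of 22: 1, 2, 11, 22.
Repeated squaring: 8^1 ≡ 8, 8^2 ≡ 18, 8^4 ≡ 2, 8^8 ≡ 4, 8^16 ≡ 16 (mod 23).
Test 8^d mod 23 for each divisor d in increasing order:
8^1 ≡ 8
8^2 ≡ 18
8^11 = 8^8·8^2·8^1 ≡ 1  ← first divisor giving 1
The order is 11.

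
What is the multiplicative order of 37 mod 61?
20

61 is prime, so ord(37) divides φ(61) = 60.
Divisors of 60: 1, 2, 3, 4, 5, 6, 10, 12, 15, 20, 30, 60.
Repeated squaring: 37^1 ≡ 37, 37^2 ≡ 27, 37^4 ≡ 58, 37^8 ≡ 9, 37^16 ≡ 20, 37^32 ≡ 34 (mod 61).
Test 37^d mod 61 for each divisor d in increasing order:
37^1 ≡ 37
37^2 ≡ 27
37^3 = 37^2·37^1 ≡ 23
37^4 ≡ 58
37^5 = 37^4·37^1 ≡ 11
37^6 = 37^4·37^2 ≡ 41
37^10 = 37^8·37^2 ≡ 60
37^12 = 37^8·37^4 ≡ 34
37^15 = 37^8·37^4·37^2·37^1 ≡ 50
37^20 = 37^16·37^4 ≡ 1  ← first divisor giving 1
The order is 20.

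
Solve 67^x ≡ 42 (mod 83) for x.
51

Baby-step giant-step with step n = ⌈√83⌉ = 10.
Baby steps 67^j mod 83 (j:value) for j=0..9: 0:1, 1:67, 2:7, 3:54, 4:49, 5:46, 6:11, 7:73, 8:77, 9:13.
Giant-step multiplier: 67^(-10) ≡ 67^(82-10) = 67^72 ≡ 81 (mod 83).
Giant steps γ_i = 42·81^i mod 83: γ_0=42, γ_1=82, γ_2=2, γ_3=79, γ_4=8, γ_5=67 (in table at j=1).
x = i·n + j = 5·10 + 1 = 51.
Check: 67^51 ≡ 42 (mod 83).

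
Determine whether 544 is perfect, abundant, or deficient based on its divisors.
abundant

Proper divisors of 544: sum = 1 + 2 + 4 + 8 + 16 + 17 + 32 + 34 + 68 + 136 + 272 = 590
Since 590 > 544, 544 is abundant.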